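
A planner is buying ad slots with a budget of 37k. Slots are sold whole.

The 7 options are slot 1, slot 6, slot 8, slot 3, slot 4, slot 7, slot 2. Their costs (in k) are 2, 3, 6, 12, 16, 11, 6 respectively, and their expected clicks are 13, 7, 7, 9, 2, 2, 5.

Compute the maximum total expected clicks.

41

slot 1 + slot 6 + slot 8 + slot 3 + slot 2: cost 2 + 3 + 6 + 12 + 6 = 29 ≤ 37, expected clicks 13 + 7 + 7 + 9 + 5 = 41.
slot 1 + slot 6 + slot 8 + slot 3: cost 2 + 3 + 6 + 12 = 23 ≤ 37, expected clicks 13 + 7 + 7 + 9 = 36.
slot 1 + slot 6 + slot 8 + slot 3 + slot 7: cost 2 + 3 + 6 + 12 + 11 = 34 ≤ 37, expected clicks 13 + 7 + 7 + 9 + 2 = 38.
Best is slot 1, slot 6, slot 8, slot 3, and slot 2 with total expected clicks 41.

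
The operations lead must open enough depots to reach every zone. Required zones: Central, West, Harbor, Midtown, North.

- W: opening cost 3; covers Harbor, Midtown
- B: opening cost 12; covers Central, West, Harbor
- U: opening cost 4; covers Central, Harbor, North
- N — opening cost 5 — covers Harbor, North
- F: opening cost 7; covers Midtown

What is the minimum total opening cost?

This is an integer covering problem.
Choose W, B, and U: together they cover Central, West, Harbor, Midtown, North — every zone.
Total opening cost: 3 + 12 + 4 = 19.
No cover costs less than 19.

19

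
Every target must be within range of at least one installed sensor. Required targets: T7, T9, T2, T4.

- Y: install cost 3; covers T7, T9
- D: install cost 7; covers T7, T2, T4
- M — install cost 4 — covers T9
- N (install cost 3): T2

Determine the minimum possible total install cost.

10

Choose Y and D: together they cover T7, T9, T2, T4 — every target.
Total install cost: 3 + 7 = 10.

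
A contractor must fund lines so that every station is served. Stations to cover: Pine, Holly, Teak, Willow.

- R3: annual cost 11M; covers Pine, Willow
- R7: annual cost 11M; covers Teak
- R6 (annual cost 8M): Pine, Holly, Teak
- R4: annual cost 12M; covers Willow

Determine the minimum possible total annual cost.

Choose R3 and R6: together they cover Pine, Holly, Teak, Willow — every station.
Total annual cost: 11 + 8 = 19.
No cover costs less than 19.

19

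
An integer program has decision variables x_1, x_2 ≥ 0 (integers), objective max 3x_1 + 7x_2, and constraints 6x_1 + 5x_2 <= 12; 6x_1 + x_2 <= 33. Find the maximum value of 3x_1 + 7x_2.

(x_1,x_2)=(0,2): 6·0+5·2=10≤12, 6·0+1·2=2≤33, objective 14.
(x_1,x_2)=(1,1): 6·1+5·1=11≤12, 6·1+1·1=7≤33, objective 10.
(x_1,x_2)=(0,1): 6·0+5·1=5≤12, 6·0+1·1=1≤33, objective 7.
The best lattice point is (0,2), giving 14.

14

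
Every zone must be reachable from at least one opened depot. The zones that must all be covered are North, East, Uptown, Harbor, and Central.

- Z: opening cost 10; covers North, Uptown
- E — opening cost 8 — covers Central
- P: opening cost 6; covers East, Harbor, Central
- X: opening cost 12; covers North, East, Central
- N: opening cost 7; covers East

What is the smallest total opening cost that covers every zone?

Choose Z and P: together they cover North, East, Uptown, Harbor, Central — every zone.
Total opening cost: 10 + 6 = 16.
No cover costs less than 16.

16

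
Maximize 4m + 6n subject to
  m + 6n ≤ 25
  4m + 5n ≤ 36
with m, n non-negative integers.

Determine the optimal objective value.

(m,n)=(5,3): 1·5+6·3=23≤25, 4·5+5·3=35≤36, objective 38.
(m,n)=(6,2): 1·6+6·2=18≤25, 4·6+5·2=34≤36, objective 36.
(m,n)=(4,3): 1·4+6·3=22≤25, 4·4+5·3=31≤36, objective 34.
(m,n)=(5,2): 1·5+6·2=17≤25, 4·5+5·2=30≤36, objective 32.
Maximum is 38 at (m,n)=(5,3).

38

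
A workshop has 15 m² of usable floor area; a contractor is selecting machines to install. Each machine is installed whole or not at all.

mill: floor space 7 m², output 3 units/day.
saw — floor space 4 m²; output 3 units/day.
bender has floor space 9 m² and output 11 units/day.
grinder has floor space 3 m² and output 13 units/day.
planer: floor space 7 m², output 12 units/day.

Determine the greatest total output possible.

This is an integer program with binary decision variables.
Allowing fractional choices, the relaxed optimum would be about 31.1, but machines are indivisible.
saw + grinder + planer: floor space 4 + 3 + 7 = 14 ≤ 15, output 3 + 13 + 12 = 28.
bender + grinder: floor space 9 + 3 = 12 ≤ 15, output 11 + 13 = 24.
grinder + planer: floor space 3 + 7 = 10 ≤ 15, output 13 + 12 = 25.
Best is saw, grinder, and planer with total output 28.

28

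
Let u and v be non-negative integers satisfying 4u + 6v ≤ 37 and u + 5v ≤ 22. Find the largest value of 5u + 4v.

Relaxing integrality, the LP optimum is 46.25 at (u,v) = (9.25, 0), which is not an integer point.
(u,v)=(9,0): 4·9+6·0=36≤37, 1·9+5·0=9≤22, objective 45.
(u,v)=(8,0): 4·8+6·0=32≤37, 1·8+5·0=8≤22, objective 40.
No feasible integer point exceeds 45.

45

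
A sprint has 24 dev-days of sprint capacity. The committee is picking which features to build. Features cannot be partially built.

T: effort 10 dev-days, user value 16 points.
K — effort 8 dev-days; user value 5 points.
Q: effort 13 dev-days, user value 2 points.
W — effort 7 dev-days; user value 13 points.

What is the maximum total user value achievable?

29

T + K: effort 10 + 8 = 18 ≤ 24, user value 16 + 5 = 21.
K + W: effort 8 + 7 = 15 ≤ 24, user value 5 + 13 = 18.
T + W: effort 10 + 7 = 17 ≤ 24, user value 16 + 13 = 29.
Best is T and W with total user value 29.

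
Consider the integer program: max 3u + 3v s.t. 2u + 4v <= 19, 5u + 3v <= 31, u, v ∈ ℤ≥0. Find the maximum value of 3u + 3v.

21

(u,v)=(5,2): 2·5+4·2=18≤19, 5·5+3·2=31≤31, objective 21.
(u,v)=(5,1): 2·5+4·1=14≤19, 5·5+3·1=28≤31, objective 18.
(u,v)=(4,2): 2·4+4·2=16≤19, 5·4+3·2=26≤31, objective 18.
(u,v)=(3,3): 2·3+4·3=18≤19, 5·3+3·3=24≤31, objective 18.
Maximum is 21 at (u,v)=(5,2).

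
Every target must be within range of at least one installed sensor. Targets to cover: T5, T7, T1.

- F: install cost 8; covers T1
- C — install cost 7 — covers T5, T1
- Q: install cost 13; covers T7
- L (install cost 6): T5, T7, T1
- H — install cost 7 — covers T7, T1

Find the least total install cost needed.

6

L alone covers T5, T7, T1 — every target.
Total install cost: 6.
No cover costs less than 6.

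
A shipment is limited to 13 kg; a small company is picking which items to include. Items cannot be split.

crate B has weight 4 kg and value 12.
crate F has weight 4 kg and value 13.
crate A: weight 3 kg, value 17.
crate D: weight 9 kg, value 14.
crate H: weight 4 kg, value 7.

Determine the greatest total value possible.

42

This is an integer program with binary decision variables.
Allowing fractional choices, the relaxed optimum would be about 45.5, but items are indivisible.
crate F + crate A + crate H: weight 4 + 3 + 4 = 11 ≤ 13, value 13 + 17 + 7 = 37.
crate B + crate F + crate A: weight 4 + 4 + 3 = 11 ≤ 13, value 12 + 13 + 17 = 42.
Best is crate B, crate F, and crate A with total value 42.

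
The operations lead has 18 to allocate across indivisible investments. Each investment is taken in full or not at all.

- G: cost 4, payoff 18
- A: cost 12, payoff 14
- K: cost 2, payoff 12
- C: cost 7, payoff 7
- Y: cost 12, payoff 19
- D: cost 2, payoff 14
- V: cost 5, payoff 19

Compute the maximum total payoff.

Allowing fractional choices, the relaxed optimum would be about 70.9, but investments are indivisible.
G + C + D + V: cost 4 + 7 + 2 + 5 = 18 ≤ 18, payoff 18 + 7 + 14 + 19 = 58.
G + K + D + V: cost 4 + 2 + 2 + 5 = 13 ≤ 18, payoff 18 + 12 + 14 + 19 = 63.
Best is G, K, D, and V with total payoff 63.

63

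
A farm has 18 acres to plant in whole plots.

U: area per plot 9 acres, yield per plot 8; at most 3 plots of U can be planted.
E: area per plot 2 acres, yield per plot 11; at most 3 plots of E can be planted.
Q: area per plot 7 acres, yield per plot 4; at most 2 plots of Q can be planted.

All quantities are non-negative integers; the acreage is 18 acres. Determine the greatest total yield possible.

41

E has the best ratio (11/2); taking only E gives at most 3×11 = 33 (stopped by the supply cap of 3).
Mixing does better — 1×U and 3×E: area 15 ≤ 18, yield 1·8 + 3·11 = 41.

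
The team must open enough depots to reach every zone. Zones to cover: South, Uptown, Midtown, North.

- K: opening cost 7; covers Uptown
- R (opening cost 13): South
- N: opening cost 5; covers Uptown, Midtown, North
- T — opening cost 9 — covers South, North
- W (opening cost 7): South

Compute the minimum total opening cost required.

12

Choose N and W: together they cover South, Uptown, Midtown, North — every zone.
Total opening cost: 5 + 7 = 12.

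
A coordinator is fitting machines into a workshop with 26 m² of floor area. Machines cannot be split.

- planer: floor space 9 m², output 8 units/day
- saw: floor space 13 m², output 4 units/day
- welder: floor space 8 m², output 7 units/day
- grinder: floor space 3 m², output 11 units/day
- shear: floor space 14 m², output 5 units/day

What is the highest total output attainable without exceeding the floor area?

26

This is a 0-1 knapsack instance.
Take planer, welder, and grinder: floor space 9 + 8 + 3 = 20 ≤ 26, output 8 + 7 + 11 = 26.
No other feasible combination does better.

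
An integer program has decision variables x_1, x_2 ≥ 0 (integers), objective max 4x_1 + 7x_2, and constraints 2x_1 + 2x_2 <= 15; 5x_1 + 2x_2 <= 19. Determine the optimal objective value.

49

Relaxing integrality, the LP optimum is 52.50 at (x_1,x_2) = (0, 7.5), which is not an integer point.
(x_1,x_2)=(0,7): 2·0+2·7=14≤15, 5·0+2·7=14≤19, objective 49.
(x_1,x_2)=(1,6): 2·1+2·6=14≤15, 5·1+2·6=17≤19, objective 46.
Maximum is 49 at (x_1,x_2)=(0,7).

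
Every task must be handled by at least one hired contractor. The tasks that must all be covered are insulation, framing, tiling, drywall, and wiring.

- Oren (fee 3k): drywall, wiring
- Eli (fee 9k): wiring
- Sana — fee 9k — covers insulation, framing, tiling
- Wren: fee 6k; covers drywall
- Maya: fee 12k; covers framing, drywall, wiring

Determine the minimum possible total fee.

12

This is an integer covering problem.
Choose Oren and Sana: together they cover insulation, framing, tiling, drywall, wiring — every task.
Total fee: 3 + 9 = 12.
No cover costs less than 12.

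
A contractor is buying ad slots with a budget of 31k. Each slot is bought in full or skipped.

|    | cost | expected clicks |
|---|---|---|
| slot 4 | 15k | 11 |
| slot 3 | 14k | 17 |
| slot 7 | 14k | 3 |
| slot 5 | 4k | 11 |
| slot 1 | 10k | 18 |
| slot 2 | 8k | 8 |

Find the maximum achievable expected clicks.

46

slot 3 + slot 5 + slot 1: cost 14 + 4 + 10 = 28 ≤ 31, expected clicks 17 + 11 + 18 = 46.
slot 4 + slot 5 + slot 1: cost 15 + 4 + 10 = 29 ≤ 31, expected clicks 11 + 11 + 18 = 40.
Best is slot 3, slot 5, and slot 1 with total expected clicks 46.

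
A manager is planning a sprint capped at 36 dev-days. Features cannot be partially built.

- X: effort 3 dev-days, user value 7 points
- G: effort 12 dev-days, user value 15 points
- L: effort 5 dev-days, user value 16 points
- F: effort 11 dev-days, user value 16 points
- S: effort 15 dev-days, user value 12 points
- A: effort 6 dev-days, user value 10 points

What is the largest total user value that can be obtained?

Allowing fractional choices, the relaxed optimum would be about 62.8, but features are indivisible.
X + L + F + S: effort 3 + 5 + 11 + 15 = 34 ≤ 36, user value 7 + 16 + 16 + 12 = 51.
G + L + F + A: effort 12 + 5 + 11 + 6 = 34 ≤ 36, user value 15 + 16 + 16 + 10 = 57.
X + G + L + F: effort 3 + 12 + 5 + 11 = 31 ≤ 36, user value 7 + 15 + 16 + 16 = 54.
Best is G, L, F, and A with total user value 57.

57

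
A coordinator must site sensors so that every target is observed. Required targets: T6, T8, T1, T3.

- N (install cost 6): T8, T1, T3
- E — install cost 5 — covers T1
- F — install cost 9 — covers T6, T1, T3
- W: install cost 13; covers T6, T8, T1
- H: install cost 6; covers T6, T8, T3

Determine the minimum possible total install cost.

11

The greedy cost-per-new-target heuristic would pick N and H for 12, but a cheaper cover exists.
Choose E and H: together they cover T6, T8, T1, T3 — every target.
Total install cost: 5 + 6 = 11.
No cover costs less than 11.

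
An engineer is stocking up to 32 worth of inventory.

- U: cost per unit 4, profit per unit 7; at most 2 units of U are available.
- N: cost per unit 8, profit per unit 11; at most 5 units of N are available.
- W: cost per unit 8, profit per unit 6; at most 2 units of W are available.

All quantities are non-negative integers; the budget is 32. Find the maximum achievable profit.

2×U and 3×N: cost 32 ≤ 32, profit 2·7 + 3·11 = 47.
4×N: cost 32 ≤ 32, profit 4·11 = 44.
Best is 47.

47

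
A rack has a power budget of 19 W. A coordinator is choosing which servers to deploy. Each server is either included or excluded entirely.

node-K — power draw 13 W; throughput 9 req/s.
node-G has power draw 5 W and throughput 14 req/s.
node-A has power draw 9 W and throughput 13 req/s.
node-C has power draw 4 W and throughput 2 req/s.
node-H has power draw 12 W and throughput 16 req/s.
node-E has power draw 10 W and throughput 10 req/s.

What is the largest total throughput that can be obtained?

Allowing fractional choices, the relaxed optimum would be about 33.7, but servers are indivisible.
node-G + node-A: power draw 5 + 9 = 14 ≤ 19, throughput 14 + 13 = 27.
node-G + node-H: power draw 5 + 12 = 17 ≤ 19, throughput 14 + 16 = 30.
node-G + node-A + node-C: power draw 5 + 9 + 4 = 18 ≤ 19, throughput 14 + 13 + 2 = 29.
Best is node-G and node-H with total throughput 30.

30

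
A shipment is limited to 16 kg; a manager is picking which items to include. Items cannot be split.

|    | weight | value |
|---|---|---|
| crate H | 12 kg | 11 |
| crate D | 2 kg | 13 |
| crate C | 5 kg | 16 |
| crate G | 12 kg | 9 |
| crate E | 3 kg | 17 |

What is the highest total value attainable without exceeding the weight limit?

46

Allowing fractional choices, the relaxed optimum would be about 51.5, but items are indivisible.
crate D + crate C + crate E: weight 2 + 5 + 3 = 10 ≤ 16, value 13 + 16 + 17 = 46.
crate C + crate E: weight 5 + 3 = 8 ≤ 16, value 16 + 17 = 33.
Best is crate D, crate C, and crate E with total value 46.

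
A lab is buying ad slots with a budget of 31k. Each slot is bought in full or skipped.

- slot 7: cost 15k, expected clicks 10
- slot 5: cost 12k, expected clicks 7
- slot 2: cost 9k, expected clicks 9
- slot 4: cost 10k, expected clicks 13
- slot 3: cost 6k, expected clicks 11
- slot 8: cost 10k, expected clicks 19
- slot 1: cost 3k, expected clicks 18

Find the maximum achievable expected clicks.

Treat it as a binary knapsack problem.
Allowing fractional choices, the relaxed optimum would be about 63.0, but ad slots are indivisible.
slot 4 + slot 3 + slot 8 + slot 1: cost 10 + 6 + 10 + 3 = 29 ≤ 31, expected clicks 13 + 11 + 19 + 18 = 61.
slot 5 + slot 3 + slot 8 + slot 1: cost 12 + 6 + 10 + 3 = 31 ≤ 31, expected clicks 7 + 11 + 19 + 18 = 55.
slot 2 + slot 3 + slot 8 + slot 1: cost 9 + 6 + 10 + 3 = 28 ≤ 31, expected clicks 9 + 11 + 19 + 18 = 57.
Best is slot 4, slot 3, slot 8, and slot 1 with total expected clicks 61.

61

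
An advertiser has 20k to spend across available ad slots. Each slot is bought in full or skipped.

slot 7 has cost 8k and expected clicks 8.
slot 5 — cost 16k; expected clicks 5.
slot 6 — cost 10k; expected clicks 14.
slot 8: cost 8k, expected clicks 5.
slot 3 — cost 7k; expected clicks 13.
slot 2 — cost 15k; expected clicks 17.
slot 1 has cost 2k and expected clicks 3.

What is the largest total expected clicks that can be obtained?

30

Take slot 6, slot 3, and slot 1: cost 10 + 7 + 2 = 19 ≤ 20, expected clicks 14 + 13 + 3 = 30.
No other feasible combination does better.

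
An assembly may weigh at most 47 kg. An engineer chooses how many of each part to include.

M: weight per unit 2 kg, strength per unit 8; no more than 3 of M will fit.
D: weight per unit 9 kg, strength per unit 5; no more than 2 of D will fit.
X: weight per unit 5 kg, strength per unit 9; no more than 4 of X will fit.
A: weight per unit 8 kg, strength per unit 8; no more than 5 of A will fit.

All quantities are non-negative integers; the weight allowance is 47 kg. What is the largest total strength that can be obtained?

76

This is a bounded integer knapsack.
3×M, 4×X, and 2×A: weight 42 ≤ 47, strength 3·8 + 4·9 + 2·8 = 76.
3×M, 3×X, and 3×A: weight 45 ≤ 47, strength 3·8 + 3·9 + 3·8 = 75.
Best is 76.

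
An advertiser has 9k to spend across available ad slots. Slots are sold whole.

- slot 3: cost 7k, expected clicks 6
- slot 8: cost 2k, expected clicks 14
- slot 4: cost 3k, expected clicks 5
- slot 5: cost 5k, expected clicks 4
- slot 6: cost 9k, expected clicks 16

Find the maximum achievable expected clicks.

20

Allowing fractional choices, the relaxed optimum would be about 26.4, but ad slots are indivisible.
slot 3 + slot 8: cost 7 + 2 = 9 ≤ 9, expected clicks 6 + 14 = 20.
slot 8 + slot 4: cost 2 + 3 = 5 ≤ 9, expected clicks 14 + 5 = 19.
Best is slot 3 and slot 8 with total expected clicks 20.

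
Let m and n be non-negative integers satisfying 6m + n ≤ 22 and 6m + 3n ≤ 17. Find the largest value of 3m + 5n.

25

(m,n)=(0,5): 6·0+1·5=5≤22, 6·0+3·5=15≤17, objective 25.
(m,n)=(0,4): 6·0+1·4=4≤22, 6·0+3·4=12≤17, objective 20.
Maximum is 25 at (m,n)=(0,5).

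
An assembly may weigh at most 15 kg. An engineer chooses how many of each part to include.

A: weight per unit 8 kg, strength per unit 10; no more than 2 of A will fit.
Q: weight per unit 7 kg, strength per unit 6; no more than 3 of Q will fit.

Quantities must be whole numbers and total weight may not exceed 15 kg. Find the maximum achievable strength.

This is a bounded integer knapsack.
A has the best ratio (10/8); taking only A gives at most 1×10 = 10 (stopped by the weight limit).
Mixing does better — 1×A and 1×Q: weight 15 ≤ 15, strength 1·10 + 1·6 = 16.

16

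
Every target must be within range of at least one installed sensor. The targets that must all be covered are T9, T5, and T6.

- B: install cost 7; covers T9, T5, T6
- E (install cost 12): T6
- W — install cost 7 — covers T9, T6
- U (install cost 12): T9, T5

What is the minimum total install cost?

B alone covers T9, T5, T6 — every target.
Total install cost: 7.

7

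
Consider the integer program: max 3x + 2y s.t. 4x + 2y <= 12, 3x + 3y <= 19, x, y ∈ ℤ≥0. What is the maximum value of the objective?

(x,y)=(0,6): 4·0+2·6=12≤12, 3·0+3·6=18≤19, objective 12.
(x,y)=(0,5): 4·0+2·5=10≤12, 3·0+3·5=15≤19, objective 10.
The best lattice point is (0,6), giving 12.

12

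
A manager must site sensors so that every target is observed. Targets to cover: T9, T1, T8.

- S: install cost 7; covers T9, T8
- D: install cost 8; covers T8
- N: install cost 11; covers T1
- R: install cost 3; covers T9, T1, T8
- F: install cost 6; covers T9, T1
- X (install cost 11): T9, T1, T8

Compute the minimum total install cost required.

3

R alone covers T9, T1, T8 — every target.
Total install cost: 3.
No cover costs less than 3.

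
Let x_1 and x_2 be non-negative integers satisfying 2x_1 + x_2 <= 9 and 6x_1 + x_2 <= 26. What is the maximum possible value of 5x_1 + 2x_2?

Relaxing integrality, the LP optimum is 22.25 at (x_1,x_2) = (4.25, 0.5), which is not an integer point.
(x_1,x_2)=(4,1): 2·4+1·1=9≤9, 6·4+1·1=25≤26, objective 22.
(x_1,x_2)=(4,0): 2·4+1·0=8≤9, 6·4+1·0=24≤26, objective 20.
(x_1,x_2)=(3,2): 2·3+1·2=8≤9, 6·3+1·2=20≤26, objective 19.
(x_1,x_2)=(3,1): 2·3+1·1=7≤9, 6·3+1·1=19≤26, objective 17.
Maximum is 22 at (x_1,x_2)=(4,1).

22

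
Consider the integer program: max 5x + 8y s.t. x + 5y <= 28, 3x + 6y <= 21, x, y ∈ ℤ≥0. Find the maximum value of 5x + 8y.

(x,y)=(7,0): 1·7+5·0=7≤28, 3·7+6·0=21≤21, objective 35.
(x,y)=(6,0): 1·6+5·0=6≤28, 3·6+6·0=18≤21, objective 30.
No feasible integer point exceeds 35.

35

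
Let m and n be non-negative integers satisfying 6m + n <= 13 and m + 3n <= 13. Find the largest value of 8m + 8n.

(m,n)=(1,4): 6·1+1·4=10≤13, 1·1+3·4=13≤13, objective 40.
(m,n)=(0,4): 6·0+1·4=4≤13, 1·0+3·4=12≤13, objective 32.
(m,n)=(1,3): 6·1+1·3=9≤13, 1·1+3·3=10≤13, objective 32.
(m,n)=(1,2): 6·1+1·2=8≤13, 1·1+3·2=7≤13, objective 24.
No feasible integer point exceeds 40.

40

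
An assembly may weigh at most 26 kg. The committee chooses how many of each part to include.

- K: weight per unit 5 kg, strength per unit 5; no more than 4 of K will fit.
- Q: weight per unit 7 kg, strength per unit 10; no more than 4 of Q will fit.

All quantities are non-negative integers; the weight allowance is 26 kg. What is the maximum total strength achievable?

This is a bounded integer knapsack.
1×K and 3×Q: weight 26 ≤ 26, strength 1·5 + 3·10 = 35.
3×Q: weight 21 ≤ 26, strength 3·10 = 30.
Best is 35.

35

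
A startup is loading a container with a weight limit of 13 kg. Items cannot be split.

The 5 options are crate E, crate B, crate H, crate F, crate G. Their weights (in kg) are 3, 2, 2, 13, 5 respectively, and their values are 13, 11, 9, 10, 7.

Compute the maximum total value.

40

crate E + crate B + crate H + crate G: weight 3 + 2 + 2 + 5 = 12 ≤ 13, value 13 + 11 + 9 + 7 = 40.
crate E + crate B + crate G: weight 3 + 2 + 5 = 10 ≤ 13, value 13 + 11 + 7 = 31.
crate E + crate B + crate H: weight 3 + 2 + 2 = 7 ≤ 13, value 13 + 11 + 9 = 33.
Best is crate E, crate B, crate H, and crate G with total value 40.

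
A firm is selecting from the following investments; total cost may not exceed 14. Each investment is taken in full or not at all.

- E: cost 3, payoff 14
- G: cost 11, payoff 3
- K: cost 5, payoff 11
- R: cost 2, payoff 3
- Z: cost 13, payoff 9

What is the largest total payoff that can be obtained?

E + K: cost 3 + 5 = 8 ≤ 14, payoff 14 + 11 = 25.
E + K + R: cost 3 + 5 + 2 = 10 ≤ 14, payoff 14 + 11 + 3 = 28.
Best is E, K, and R with total payoff 28.

28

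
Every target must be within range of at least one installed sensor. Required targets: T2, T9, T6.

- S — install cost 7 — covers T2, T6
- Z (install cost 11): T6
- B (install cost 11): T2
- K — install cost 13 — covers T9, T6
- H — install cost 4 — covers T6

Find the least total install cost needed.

Choose S and K: together they cover T2, T9, T6 — every target.
Total install cost: 7 + 13 = 20.

20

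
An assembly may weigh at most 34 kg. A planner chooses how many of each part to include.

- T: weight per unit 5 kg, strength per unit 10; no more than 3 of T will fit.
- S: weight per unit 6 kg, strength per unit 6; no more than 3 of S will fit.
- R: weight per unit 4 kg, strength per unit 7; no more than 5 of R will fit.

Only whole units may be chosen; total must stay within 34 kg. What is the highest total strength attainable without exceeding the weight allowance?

58

This is a bounded integer knapsack.
Take 3×T and 4×R: weight 31 ≤ 34, strength 3·10 + 4·7 = 58.
T has the best ratio (10/5) and is taken to its limit of 3; remaining capacity is filled optimally with the others.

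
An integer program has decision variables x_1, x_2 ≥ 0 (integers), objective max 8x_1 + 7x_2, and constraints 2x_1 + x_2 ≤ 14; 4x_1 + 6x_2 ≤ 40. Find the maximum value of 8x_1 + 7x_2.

The continuous relaxation peaks at (5.5, 3) with value 65.00; rounding to a feasible lattice point costs some objective.
(x_1,x_2)=(6,2): 2·6+1·2=14≤14, 4·6+6·2=36≤40, objective 62.
(x_1,x_2)=(5,3): 2·5+1·3=13≤14, 4·5+6·3=38≤40, objective 61.
(x_1,x_2)=(4,4): 2·4+1·4=12≤14, 4·4+6·4=40≤40, objective 60.
(x_1,x_2)=(6,1): 2·6+1·1=13≤14, 4·6+6·1=30≤40, objective 55.
No feasible integer point exceeds 62.

62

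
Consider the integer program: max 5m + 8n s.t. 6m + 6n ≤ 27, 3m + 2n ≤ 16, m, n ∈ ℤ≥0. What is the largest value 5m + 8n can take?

Relaxing integrality, the LP optimum is 36.00 at (m,n) = (0, 4.5), which is not an integer point.
(m,n)=(0,4): 6·0+6·4=24≤27, 3·0+2·4=8≤16, objective 32.
(m,n)=(1,3): 6·1+6·3=24≤27, 3·1+2·3=9≤16, objective 29.
(m,n)=(0,3): 6·0+6·3=18≤27, 3·0+2·3=6≤16, objective 24.
No feasible integer point exceeds 32.

32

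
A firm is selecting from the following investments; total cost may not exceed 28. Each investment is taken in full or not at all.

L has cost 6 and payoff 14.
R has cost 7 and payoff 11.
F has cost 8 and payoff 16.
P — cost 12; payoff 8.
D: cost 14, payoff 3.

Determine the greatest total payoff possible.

41

This is a 0-1 knapsack instance.
R + F + P: cost 7 + 8 + 12 = 27 ≤ 28, payoff 11 + 16 + 8 = 35.
L + R + F: cost 6 + 7 + 8 = 21 ≤ 28, payoff 14 + 11 + 16 = 41.
L + F + P: cost 6 + 8 + 12 = 26 ≤ 28, payoff 14 + 16 + 8 = 38.
Best is L, R, and F with total payoff 41.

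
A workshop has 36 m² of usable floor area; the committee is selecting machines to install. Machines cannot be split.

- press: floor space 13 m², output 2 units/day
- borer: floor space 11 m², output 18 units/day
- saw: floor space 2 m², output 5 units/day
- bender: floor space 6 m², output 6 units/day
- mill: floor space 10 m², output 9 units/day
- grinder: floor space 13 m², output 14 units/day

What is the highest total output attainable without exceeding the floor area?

Take borer, saw, mill, and grinder: floor space 11 + 2 + 10 + 13 = 36 ≤ 36, output 18 + 5 + 9 + 14 = 46.
No other feasible combination does better.

46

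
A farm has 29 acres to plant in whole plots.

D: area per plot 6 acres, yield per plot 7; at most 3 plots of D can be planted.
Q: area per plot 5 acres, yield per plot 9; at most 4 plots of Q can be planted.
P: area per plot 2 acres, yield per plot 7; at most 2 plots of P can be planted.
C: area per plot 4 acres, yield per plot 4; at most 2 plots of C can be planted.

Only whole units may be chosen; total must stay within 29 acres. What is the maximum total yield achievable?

54

P has the best ratio (7/2); taking only P gives at most 2×7 = 14 (stopped by the supply cap of 2).
Mixing does better — 4×Q, 2×P, and 1×C: area 28 ≤ 29, yield 4·9 + 2·7 + 1·4 = 54.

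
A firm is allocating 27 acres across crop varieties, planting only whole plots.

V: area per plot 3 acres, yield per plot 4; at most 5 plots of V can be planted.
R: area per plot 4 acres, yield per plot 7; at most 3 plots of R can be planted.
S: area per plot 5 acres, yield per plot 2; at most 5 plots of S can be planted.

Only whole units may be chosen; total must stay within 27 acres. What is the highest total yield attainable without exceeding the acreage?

Take 5×V and 3×R: area 27 ≤ 27, yield 5·4 + 3·7 = 41.
R has the best ratio (7/4) and is taken to its limit of 3; remaining capacity is filled optimally with the others.

41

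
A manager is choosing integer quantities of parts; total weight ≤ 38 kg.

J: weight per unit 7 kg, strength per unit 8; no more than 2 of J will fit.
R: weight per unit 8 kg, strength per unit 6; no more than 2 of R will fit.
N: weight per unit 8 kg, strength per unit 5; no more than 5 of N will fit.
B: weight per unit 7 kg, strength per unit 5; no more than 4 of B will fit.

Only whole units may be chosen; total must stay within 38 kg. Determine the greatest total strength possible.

33

2×J, 2×R, and 1×B: weight 37 ≤ 38, strength 2·8 + 2·6 + 1·5 = 33.
2×J, 2×R, and 1×N: weight 38 ≤ 38, strength 2·8 + 2·6 + 1·5 = 33.
Best is 33.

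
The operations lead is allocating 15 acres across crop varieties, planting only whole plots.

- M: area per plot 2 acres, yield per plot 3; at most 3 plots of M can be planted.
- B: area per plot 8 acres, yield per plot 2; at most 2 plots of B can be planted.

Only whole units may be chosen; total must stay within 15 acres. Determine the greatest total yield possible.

11

This is a bounded integer knapsack.
M has the best ratio (3/2); taking only M gives at most 3×3 = 9 (stopped by the supply cap of 3).
Mixing does better — 3×M and 1×B: area 14 ≤ 15, yield 3·3 + 1·2 = 11.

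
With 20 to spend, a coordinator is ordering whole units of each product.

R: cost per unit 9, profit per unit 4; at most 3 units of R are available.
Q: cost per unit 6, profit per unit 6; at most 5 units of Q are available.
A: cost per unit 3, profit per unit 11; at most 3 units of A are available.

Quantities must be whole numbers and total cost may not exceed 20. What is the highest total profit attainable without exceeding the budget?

39

This is a bounded integer knapsack.
Take 1×Q and 3×A: cost 15 ≤ 20, profit 1·6 + 3·11 = 39.
A has the best ratio (11/3) and is taken to its limit of 3; remaining capacity is filled optimally with the others.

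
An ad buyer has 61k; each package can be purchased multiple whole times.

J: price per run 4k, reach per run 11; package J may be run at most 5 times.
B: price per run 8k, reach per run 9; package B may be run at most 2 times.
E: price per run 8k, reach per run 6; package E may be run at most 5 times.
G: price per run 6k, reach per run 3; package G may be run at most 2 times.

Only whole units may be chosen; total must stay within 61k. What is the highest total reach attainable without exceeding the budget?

This is a bounded integer knapsack.
5×J, 2×B, and 3×E: price 60 ≤ 61, reach 5·11 + 2·9 + 3·6 = 91.
5×J, 1×B, and 4×E: price 60 ≤ 61, reach 5·11 + 1·9 + 4·6 = 88.
Best is 91.

91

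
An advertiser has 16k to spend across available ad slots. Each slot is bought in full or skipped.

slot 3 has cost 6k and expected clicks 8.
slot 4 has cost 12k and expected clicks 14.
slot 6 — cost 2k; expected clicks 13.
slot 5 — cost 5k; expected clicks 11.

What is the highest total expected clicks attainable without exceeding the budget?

Allowing fractional choices, the relaxed optimum would be about 35.5, but ad slots are indivisible.
slot 4 + slot 6: cost 12 + 2 = 14 ≤ 16, expected clicks 14 + 13 = 27.
slot 6 + slot 5: cost 2 + 5 = 7 ≤ 16, expected clicks 13 + 11 = 24.
slot 3 + slot 6 + slot 5: cost 6 + 2 + 5 = 13 ≤ 16, expected clicks 8 + 13 + 11 = 32.
Best is slot 3, slot 6, and slot 5 with total expected clicks 32.

32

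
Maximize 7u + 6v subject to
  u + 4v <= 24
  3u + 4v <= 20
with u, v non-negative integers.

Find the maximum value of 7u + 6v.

Relaxing integrality, the LP optimum is 46.67 at (u,v) = (6.67, 0), which is not an integer point.
(u,v)=(6,0) is feasible, giving 42.
(u,v)=(5,1) is feasible, giving 41.
(u,v)=(5,0) is feasible, giving 35.
The best lattice point is (6,0), giving 42.

42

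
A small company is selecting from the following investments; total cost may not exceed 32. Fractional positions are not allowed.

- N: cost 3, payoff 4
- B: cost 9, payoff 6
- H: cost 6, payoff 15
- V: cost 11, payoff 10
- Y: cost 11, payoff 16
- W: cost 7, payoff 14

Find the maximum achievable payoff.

49

Allowing fractional choices, the relaxed optimum would be about 53.5, but investments are indivisible.
H + Y + W: cost 6 + 11 + 7 = 24 ≤ 32, payoff 15 + 16 + 14 = 45.
N + H + Y + W: cost 3 + 6 + 11 + 7 = 27 ≤ 32, payoff 4 + 15 + 16 + 14 = 49.
Best is N, H, Y, and W with total payoff 49.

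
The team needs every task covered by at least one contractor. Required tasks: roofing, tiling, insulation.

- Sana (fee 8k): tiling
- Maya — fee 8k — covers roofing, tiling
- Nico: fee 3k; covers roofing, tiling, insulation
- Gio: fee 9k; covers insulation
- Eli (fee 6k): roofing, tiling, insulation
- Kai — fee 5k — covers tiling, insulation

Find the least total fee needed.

This is an integer covering problem.
Nico alone covers roofing, tiling, insulation — every task.
Total fee: 3.
No cover costs less than 3.

3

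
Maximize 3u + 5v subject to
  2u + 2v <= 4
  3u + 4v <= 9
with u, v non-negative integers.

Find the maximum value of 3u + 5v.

(u,v)=(0,2): 2·0+2·2=4≤4, 3·0+4·2=8≤9, objective 10.
(u,v)=(1,1): 2·1+2·1=4≤4, 3·1+4·1=7≤9, objective 8.
No feasible integer point exceeds 10.

10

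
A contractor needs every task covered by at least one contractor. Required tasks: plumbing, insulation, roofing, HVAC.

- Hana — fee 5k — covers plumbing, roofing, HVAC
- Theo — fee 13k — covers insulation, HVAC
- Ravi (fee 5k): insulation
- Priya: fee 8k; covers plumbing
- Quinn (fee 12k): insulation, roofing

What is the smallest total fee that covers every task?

10

Choose Hana and Ravi: together they cover plumbing, insulation, roofing, HVAC — every task.
Total fee: 5 + 5 = 10.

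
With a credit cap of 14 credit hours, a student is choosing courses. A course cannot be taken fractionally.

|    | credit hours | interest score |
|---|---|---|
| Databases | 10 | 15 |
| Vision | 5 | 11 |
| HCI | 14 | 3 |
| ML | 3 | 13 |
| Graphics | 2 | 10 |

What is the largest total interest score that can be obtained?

This is a 0-1 knapsack instance.
Take Vision, ML, and Graphics: credit hours 5 + 3 + 2 = 10 ≤ 14, interest score 11 + 13 + 10 = 34.
No other feasible combination does better.

34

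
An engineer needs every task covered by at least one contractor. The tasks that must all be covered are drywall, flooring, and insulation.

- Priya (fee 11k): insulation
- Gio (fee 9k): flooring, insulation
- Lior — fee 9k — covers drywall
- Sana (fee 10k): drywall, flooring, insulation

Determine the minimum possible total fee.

10

Sana alone covers drywall, flooring, insulation — every task.
Total fee: 10.
No cover costs less than 10.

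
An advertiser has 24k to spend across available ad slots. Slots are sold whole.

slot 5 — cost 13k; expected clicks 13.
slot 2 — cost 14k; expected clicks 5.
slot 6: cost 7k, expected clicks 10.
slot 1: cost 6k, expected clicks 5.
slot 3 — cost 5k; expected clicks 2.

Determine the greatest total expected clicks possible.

Allowing fractional choices, the relaxed optimum would be about 26.3, but ad slots are indivisible.
slot 5 + slot 1 + slot 3: cost 13 + 6 + 5 = 24 ≤ 24, expected clicks 13 + 5 + 2 = 20.
slot 5 + slot 1: cost 13 + 6 = 19 ≤ 24, expected clicks 13 + 5 = 18.
slot 5 + slot 6: cost 13 + 7 = 20 ≤ 24, expected clicks 13 + 10 = 23.
Best is slot 5 and slot 6 with total expected clicks 23.

23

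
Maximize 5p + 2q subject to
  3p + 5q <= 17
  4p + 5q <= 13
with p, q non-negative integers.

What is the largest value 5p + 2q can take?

15

The continuous relaxation peaks at (3.25, 0) with value 16.25; rounding to a feasible lattice point costs some objective.
(p,q)=(3,0): 3·3+5·0=9≤17, 4·3+5·0=12≤13, objective 15.
(p,q)=(2,1): 3·2+5·1=11≤17, 4·2+5·1=13≤13, objective 12.
(p,q)=(2,0): 3·2+5·0=6≤17, 4·2+5·0=8≤13, objective 10.
Maximum is 15 at (p,q)=(3,0).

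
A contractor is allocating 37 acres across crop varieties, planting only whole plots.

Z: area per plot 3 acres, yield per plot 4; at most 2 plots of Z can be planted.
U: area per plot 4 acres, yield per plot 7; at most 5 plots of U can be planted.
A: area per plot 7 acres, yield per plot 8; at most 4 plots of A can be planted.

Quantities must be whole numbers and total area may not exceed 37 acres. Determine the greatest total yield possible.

1×Z, 5×U, and 2×A: area 37 ≤ 37, yield 1·4 + 5·7 + 2·8 = 55.
4×U and 3×A: area 37 ≤ 37, yield 4·7 + 3·8 = 52.
Best is 55.

55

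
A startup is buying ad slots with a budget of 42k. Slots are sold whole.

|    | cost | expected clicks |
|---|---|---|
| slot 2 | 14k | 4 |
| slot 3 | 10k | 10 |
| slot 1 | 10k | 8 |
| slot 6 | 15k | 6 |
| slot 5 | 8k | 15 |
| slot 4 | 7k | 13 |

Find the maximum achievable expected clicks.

46

slot 3 + slot 6 + slot 5 + slot 4: cost 10 + 15 + 8 + 7 = 40 ≤ 42, expected clicks 10 + 6 + 15 + 13 = 44.
slot 3 + slot 1 + slot 5 + slot 4: cost 10 + 10 + 8 + 7 = 35 ≤ 42, expected clicks 10 + 8 + 15 + 13 = 46.
Best is slot 3, slot 1, slot 5, and slot 4 with total expected clicks 46.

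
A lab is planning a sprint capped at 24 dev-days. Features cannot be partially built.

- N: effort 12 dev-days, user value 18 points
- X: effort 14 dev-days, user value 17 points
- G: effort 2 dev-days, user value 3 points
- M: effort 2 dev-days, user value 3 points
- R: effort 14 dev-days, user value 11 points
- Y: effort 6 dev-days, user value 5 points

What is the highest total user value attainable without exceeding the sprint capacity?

29

Take N, G, M, and Y: effort 12 + 2 + 2 + 6 = 22 ≤ 24, user value 18 + 3 + 3 + 5 = 29.
No other feasible combination does better.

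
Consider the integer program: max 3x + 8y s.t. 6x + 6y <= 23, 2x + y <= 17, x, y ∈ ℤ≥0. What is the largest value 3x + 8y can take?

The continuous relaxation peaks at (0, 3.83) with value 30.67; rounding to a feasible lattice point costs some objective.
(x,y)=(0,3) is feasible, giving 24.
(x,y)=(1,2) is feasible, giving 19.
(x,y)=(0,2) is feasible, giving 16.
No feasible integer point exceeds 24.

24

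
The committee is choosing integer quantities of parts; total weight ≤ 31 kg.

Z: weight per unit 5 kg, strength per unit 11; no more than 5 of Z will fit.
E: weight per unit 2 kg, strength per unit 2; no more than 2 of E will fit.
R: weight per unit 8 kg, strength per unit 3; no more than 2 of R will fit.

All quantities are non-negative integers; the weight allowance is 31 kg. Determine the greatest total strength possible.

Z has the best ratio (11/5); taking only Z gives at most 5×11 = 55 (stopped by the supply cap of 5).
Mixing does better — 5×Z and 2×E: weight 29 ≤ 31, strength 5·11 + 2·2 = 59.

59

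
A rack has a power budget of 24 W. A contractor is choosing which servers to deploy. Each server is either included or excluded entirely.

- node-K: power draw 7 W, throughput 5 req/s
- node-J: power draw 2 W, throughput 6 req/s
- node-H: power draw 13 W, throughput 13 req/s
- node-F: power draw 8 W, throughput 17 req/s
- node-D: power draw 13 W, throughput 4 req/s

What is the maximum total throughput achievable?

36

Take node-J, node-H, and node-F: power draw 2 + 13 + 8 = 23 ≤ 24, throughput 6 + 13 + 17 = 36.
No other feasible combination does better.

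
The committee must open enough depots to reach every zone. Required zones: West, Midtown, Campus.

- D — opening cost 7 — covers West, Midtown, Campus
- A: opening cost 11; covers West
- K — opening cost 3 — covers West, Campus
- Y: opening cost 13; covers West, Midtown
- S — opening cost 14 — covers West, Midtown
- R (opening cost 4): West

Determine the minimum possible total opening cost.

7

The greedy cost-per-new-zone heuristic would pick K and D for 10, but a cheaper cover exists.
D alone covers West, Midtown, Campus — every zone.
Total opening cost: 7.
No cover costs less than 7.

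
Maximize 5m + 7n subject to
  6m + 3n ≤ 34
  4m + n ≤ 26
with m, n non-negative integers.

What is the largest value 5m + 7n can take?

(m,n)=(0,11): 6·0+3·11=33≤34, 4·0+1·11=11≤26, objective 77.
(m,n)=(0,10): 6·0+3·10=30≤34, 4·0+1·10=10≤26, objective 70.
The best lattice point is (0,11), giving 77.

77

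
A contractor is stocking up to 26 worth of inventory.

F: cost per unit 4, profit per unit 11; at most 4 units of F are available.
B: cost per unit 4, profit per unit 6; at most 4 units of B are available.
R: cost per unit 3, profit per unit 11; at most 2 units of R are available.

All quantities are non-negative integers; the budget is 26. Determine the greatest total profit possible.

72

R has the best ratio (11/3); taking only R gives at most 2×11 = 22 (stopped by the supply cap of 2).
Mixing does better — 4×F, 1×B, and 2×R: cost 26 ≤ 26, profit 4·11 + 1·6 + 2·11 = 72.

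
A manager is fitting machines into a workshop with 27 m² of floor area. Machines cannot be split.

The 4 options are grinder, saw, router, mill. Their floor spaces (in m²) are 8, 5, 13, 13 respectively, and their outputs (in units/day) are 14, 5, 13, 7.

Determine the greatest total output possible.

Take grinder, saw, and router: floor space 8 + 5 + 13 = 26 ≤ 27, output 14 + 5 + 13 = 32.
No other feasible combination does better.

32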